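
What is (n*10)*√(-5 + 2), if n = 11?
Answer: 110*I*√3 ≈ 190.53*I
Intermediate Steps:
(n*10)*√(-5 + 2) = (11*10)*√(-5 + 2) = 110*√(-3) = 110*(I*√3) = 110*I*√3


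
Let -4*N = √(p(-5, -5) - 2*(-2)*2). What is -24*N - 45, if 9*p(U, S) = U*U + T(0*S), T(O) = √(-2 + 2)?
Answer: -45 + 2*√97 ≈ -25.302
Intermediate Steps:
T(O) = 0 (T(O) = √0 = 0)
p(U, S) = U²/9 (p(U, S) = (U*U + 0)/9 = (U² + 0)/9 = U²/9)
N = -√97/12 (N = -√((⅑)*(-5)² - 2*(-2)*2)/4 = -√((⅑)*25 + 4*2)/4 = -√(25/9 + 8)/4 = -√97/12 ≈ -0.82074)
-24*N - 45 = -(-2)*√97 - 45 = 2*√97 - 45 = -45 + 2*√97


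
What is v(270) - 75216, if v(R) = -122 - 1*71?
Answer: -75409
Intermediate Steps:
v(R) = -193 (v(R) = -122 - 71 = -193)
v(270) - 75216 = -193 - 75216 = -75409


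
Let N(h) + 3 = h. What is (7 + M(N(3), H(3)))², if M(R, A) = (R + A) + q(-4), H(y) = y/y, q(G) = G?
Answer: 16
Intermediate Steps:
N(h) = -3 + h
H(y) = 1
M(R, A) = -4 + A + R (M(R, A) = (R + A) - 4 = (A + R) - 4 = -4 + A + R)
(7 + M(N(3), H(3)))² = (7 + (-4 + 1 + (-3 + 3)))² = (7 + (-4 + 1 + 0))² = (7 - 3)² = 4² = 16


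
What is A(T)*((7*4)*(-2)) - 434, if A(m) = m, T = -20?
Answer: 686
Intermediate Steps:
A(T)*((7*4)*(-2)) - 434 = -20*7*4*(-2) - 434 = -560*(-2) - 434 = -20*(-56) - 434 = 1120 - 434 = 686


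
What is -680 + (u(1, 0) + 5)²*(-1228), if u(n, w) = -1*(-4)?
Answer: -100148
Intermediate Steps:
u(n, w) = 4
-680 + (u(1, 0) + 5)²*(-1228) = -680 + (4 + 5)²*(-1228) = -680 + 9²*(-1228) = -680 + 81*(-1228) = -680 - 99468 = -100148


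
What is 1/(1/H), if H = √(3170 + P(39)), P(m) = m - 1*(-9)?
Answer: √3218 ≈ 56.727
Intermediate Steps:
P(m) = 9 + m (P(m) = m + 9 = 9 + m)
H = √3218 (H = √(3170 + (9 + 39)) = √(3170 + 48) = √3218 ≈ 56.727)
1/(1/H) = 1/(1/(√3218)) = 1/(√3218/3218) = √3218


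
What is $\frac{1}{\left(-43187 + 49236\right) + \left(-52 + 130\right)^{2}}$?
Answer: $\frac{1}{12133} \approx 8.242 \cdot 10^{-5}$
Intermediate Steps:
$\frac{1}{\left(-43187 + 49236\right) + \left(-52 + 130\right)^{2}} = \frac{1}{6049 + 78^{2}} = \frac{1}{6049 + 6084} = \frac{1}{12133}$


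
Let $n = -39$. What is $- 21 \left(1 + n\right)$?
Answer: $798$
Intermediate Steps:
$- 21 \left(1 + n\right) = - 21 \left(1 - 39\right) = \left(-21\right) \left(-38\right) = 798$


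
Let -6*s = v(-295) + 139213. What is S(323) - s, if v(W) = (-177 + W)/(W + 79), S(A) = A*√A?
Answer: 1879405/81 + 323*√323 ≈ 29008.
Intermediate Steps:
S(A) = A^(3/2)
v(W) = (-177 + W)/(79 + W)
s = -1879405/81 (s = -((-177 - 295)/(79 - 295) + 139213)/6 = -(-472/(-216) + 139213)/6 = -(-1/216*(-472) + 139213)/6 = -(59/27 + 139213)/6 = -⅙*3758810/27 = -1879405/81 ≈ -23203.)
S(323) - s = 323^(3/2) - 1*(-1879405/81) = 323*√323 + 1879405/81 = 1879405/81 + 323*√323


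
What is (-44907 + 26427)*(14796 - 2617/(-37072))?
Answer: -90505788285/331 ≈ -2.7343e+8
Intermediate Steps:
(-44907 + 26427)*(14796 - 2617/(-37072)) = -18480*(14796 - 2617*(-1/37072)) = -18480*(14796 + 2617/37072) = -18480*548519929/37072 = -90505788285/331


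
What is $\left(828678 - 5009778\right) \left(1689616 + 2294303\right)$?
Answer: $-16657163730900$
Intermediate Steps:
$\left(828678 - 5009778\right) \left(1689616 + 2294303\right) = \left(-4181100\right) 3983919 = -16657163730900$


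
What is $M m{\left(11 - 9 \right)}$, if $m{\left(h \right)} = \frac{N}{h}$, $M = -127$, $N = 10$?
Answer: $-635$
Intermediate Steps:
$m{\left(h \right)} = \frac{10}{h}$
$M m{\left(11 - 9 \right)} = - 127 \frac{10}{11 - 9} = - 127 \cdot \frac{10}{2} = - 127 \cdot 10 \cdot \frac{1}{2} = \left(-127\right) 5 = -635$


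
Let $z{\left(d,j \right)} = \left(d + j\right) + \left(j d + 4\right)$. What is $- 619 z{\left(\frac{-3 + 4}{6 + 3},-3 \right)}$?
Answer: $- \frac{4333}{9} \approx -481.44$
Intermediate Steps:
$z{\left(d,j \right)} = 4 + d + j + d j$ ($z{\left(d,j \right)} = \left(d + j\right) + \left(d j + 4\right) = \left(d + j\right) + \left(4 + d j\right) = 4 + d + j + d j$)
$- 619 z{\left(\frac{-3 + 4}{6 + 3},-3 \right)} = - 619 \left(4 + \frac{-3 + 4}{6 + 3} - 3 + \frac{-3 + 4}{6 + 3} \left(-3\right)\right) = - 619 \left(4 + 1 \cdot \frac{1}{9} - 3 + 1 \cdot \frac{1}{9} \left(-3\right)\right) = - 619 \left(4 + \frac{1}{9} - 3 + \frac{1}{9} \left(-3\right)\right) = - 619 \left(4 + \frac{1}{9} - 3 - \frac{1}{3}\right) = \left(-619\right) \frac{7}{9} = - \frac{4333}{9}$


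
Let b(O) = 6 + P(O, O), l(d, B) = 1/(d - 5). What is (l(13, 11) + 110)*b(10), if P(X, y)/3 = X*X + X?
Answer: 37002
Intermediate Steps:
P(X, y) = 3*X + 3*X² (P(X, y) = 3*(X*X + X) = 3*(X² + X) = 3*(X + X²) = 3*X + 3*X²)
l(d, B) = 1/(-5 + d)
b(O) = 6 + 3*O*(1 + O)
(l(13, 11) + 110)*b(10) = (1/(-5 + 13) + 110)*(6 + 3*10*(1 + 10)) = (1/8 + 110)*(6 + 3*10*11) = (⅛ + 110)*(6 + 330) = (881/8)*336 = 37002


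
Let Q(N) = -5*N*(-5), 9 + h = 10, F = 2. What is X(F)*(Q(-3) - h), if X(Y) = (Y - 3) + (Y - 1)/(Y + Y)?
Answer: 57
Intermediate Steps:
h = 1 (h = -9 + 10 = 1)
X(Y) = -3 + Y + (-1 + Y)/(2*Y) (X(Y) = (-3 + Y) + (-1 + Y)/((2*Y)) = (-3 + Y) + (-1 + Y)*(1/(2*Y)) = (-3 + Y) + (-1 + Y)/(2*Y) = -3 + Y + (-1 + Y)/(2*Y))
Q(N) = 25*N
X(F)*(Q(-3) - h) = (-5/2 + 2 - ½/2)*(25*(-3) - 1*1) = (-5/2 + 2 - ½*½)*(-75 - 1) = (-5/2 + 2 - ¼)*(-76) = -¾*(-76) = 57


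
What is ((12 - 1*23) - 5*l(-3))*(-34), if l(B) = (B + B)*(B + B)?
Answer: 6494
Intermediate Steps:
l(B) = 4*B² (l(B) = (2*B)*(2*B) = 4*B²)
((12 - 1*23) - 5*l(-3))*(-34) = ((12 - 1*23) - 20*(-3)²)*(-34) = ((12 - 23) - 20*9)*(-34) = (-11 - 5*36)*(-34) = (-11 - 180)*(-34) = -191*(-34) = 6494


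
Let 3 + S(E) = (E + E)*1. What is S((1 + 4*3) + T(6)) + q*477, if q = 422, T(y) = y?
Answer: 201329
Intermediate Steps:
S(E) = -3 + 2*E (S(E) = -3 + (E + E)*1 = -3 + (2*E)*1 = -3 + 2*E)
S((1 + 4*3) + T(6)) + q*477 = (-3 + 2*((1 + 4*3) + 6)) + 422*477 = (-3 + 2*((1 + 12) + 6)) + 201294 = (-3 + 2*(13 + 6)) + 201294 = (-3 + 2*19) + 201294 = (-3 + 38) + 201294 = 35 + 201294 = 201329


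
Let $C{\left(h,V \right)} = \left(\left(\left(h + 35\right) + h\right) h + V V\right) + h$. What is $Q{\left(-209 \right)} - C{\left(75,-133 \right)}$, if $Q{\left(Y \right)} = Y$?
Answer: $-31848$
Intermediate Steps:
$C{\left(h,V \right)} = h + V^{2} + h \left(35 + 2 h\right)$ ($C{\left(h,V \right)} = \left(\left(\left(35 + h\right) + h\right) h + V^{2}\right) + h = \left(\left(35 + 2 h\right) h + V^{2}\right) + h = \left(h \left(35 + 2 h\right) + V^{2}\right) + h = \left(V^{2} + h \left(35 + 2 h\right)\right) + h = h + V^{2} + h \left(35 + 2 h\right)$)
$Q{\left(-209 \right)} - C{\left(75,-133 \right)} = -209 - \left(\left(-133\right)^{2} + 2 \cdot 75^{2} + 36 \cdot 75\right) = -209 - \left(17689 + 2 \cdot 5625 + 2700\right) = -209 - \left(17689 + 11250 + 2700\right) = -209 - 31639 = -31848$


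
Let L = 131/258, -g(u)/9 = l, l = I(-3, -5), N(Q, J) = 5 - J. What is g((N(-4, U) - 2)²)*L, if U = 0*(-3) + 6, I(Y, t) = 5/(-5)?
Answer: 393/86 ≈ 4.5698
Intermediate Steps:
I(Y, t) = -1 (I(Y, t) = 5*(-⅕) = -1)
U = 6 (U = 0 + 6 = 6)
l = -1
g(u) = 9 (g(u) = -9*(-1) = 9)
L = 131/258 (L = 131*(1/258) = 131/258 ≈ 0.50775)
g((N(-4, U) - 2)²)*L = 9*(131/258) = 393/86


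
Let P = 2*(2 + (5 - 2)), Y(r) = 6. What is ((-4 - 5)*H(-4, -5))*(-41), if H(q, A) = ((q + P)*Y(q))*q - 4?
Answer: -54612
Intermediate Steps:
P = 10 (P = 2*(2 + 3) = 2*5 = 10)
H(q, A) = -4 + q*(60 + 6*q) (H(q, A) = ((q + 10)*6)*q - 4 = ((10 + q)*6)*q - 4 = (60 + 6*q)*q - 4 = q*(60 + 6*q) - 4 = -4 + q*(60 + 6*q))
((-4 - 5)*H(-4, -5))*(-41) = ((-4 - 5)*(-4 + 6*(-4)² + 60*(-4)))*(-41) = -9*(-4 + 6*16 - 240)*(-41) = -9*(-4 + 96 - 240)*(-41) = -9*(-148)*(-41) = 1332*(-41) = -54612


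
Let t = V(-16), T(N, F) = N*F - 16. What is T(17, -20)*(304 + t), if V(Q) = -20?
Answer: -101104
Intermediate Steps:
T(N, F) = -16 + F*N (T(N, F) = F*N - 16 = -16 + F*N)
t = -20
T(17, -20)*(304 + t) = (-16 - 20*17)*(304 - 20) = (-16 - 340)*284 = -356*284 = -101104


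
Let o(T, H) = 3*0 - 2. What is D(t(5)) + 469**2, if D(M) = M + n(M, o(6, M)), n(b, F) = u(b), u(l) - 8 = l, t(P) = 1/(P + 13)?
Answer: 1979722/9 ≈ 2.1997e+5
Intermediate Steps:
o(T, H) = -2 (o(T, H) = 0 - 2 = -2)
t(P) = 1/(13 + P)
u(l) = 8 + l
n(b, F) = 8 + b
D(M) = 8 + 2*M (D(M) = M + (8 + M) = 8 + 2*M)
D(t(5)) + 469**2 = (8 + 2/(13 + 5)) + 469**2 = (8 + 2/18) + 219961 = (8 + 2*(1/18)) + 219961 = (8 + 1/9) + 219961 = 73/9 + 219961 = 1979722/9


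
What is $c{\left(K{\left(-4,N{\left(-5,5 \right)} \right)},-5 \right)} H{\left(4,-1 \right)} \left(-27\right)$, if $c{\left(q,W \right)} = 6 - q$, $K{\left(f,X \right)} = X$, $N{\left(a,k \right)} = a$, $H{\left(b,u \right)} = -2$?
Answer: $594$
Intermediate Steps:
$c{\left(K{\left(-4,N{\left(-5,5 \right)} \right)},-5 \right)} H{\left(4,-1 \right)} \left(-27\right) = \left(6 - -5\right) \left(-2\right) \left(-27\right) = \left(6 + 5\right) \left(-2\right) \left(-27\right) = 11 \left(-2\right) \left(-27\right) = \left(-22\right) \left(-27\right) = 594$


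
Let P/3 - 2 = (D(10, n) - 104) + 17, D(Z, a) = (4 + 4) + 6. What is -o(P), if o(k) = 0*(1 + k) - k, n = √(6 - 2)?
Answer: -213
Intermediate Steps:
n = 2 (n = √4 = 2)
D(Z, a) = 14 (D(Z, a) = 8 + 6 = 14)
P = -213 (P = 6 + 3*((14 - 104) + 17) = 6 + 3*(-90 + 17) = 6 + 3*(-73) = 6 - 219 = -213)
o(k) = -k (o(k) = 0 - k = -k)
-o(P) = -(-1)*(-213) = -1*213 = -213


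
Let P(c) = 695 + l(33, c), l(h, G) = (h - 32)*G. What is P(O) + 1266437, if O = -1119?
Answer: 1266013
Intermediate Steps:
l(h, G) = G*(-32 + h) (l(h, G) = (-32 + h)*G = G*(-32 + h))
P(c) = 695 + c (P(c) = 695 + c*(-32 + 33) = 695 + c*1 = 695 + c)
P(O) + 1266437 = (695 - 1119) + 1266437 = -424 + 1266437 = 1266013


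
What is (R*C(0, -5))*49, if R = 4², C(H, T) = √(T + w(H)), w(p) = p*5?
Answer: 784*I*√5 ≈ 1753.1*I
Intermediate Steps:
w(p) = 5*p
C(H, T) = √(T + 5*H)
R = 16
(R*C(0, -5))*49 = (16*√(-5 + 5*0))*49 = (16*√(-5 + 0))*49 = (16*√(-5))*49 = (16*(I*√5))*49 = (16*I*√5)*49 = 784*I*√5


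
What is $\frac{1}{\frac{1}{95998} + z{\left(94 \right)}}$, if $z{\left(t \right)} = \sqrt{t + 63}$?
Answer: $- \frac{95998}{1446851712627} + \frac{9215616004 \sqrt{157}}{1446851712627} \approx 0.079809$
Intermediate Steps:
$z{\left(t \right)} = \sqrt{63 + t}$
$\frac{1}{\frac{1}{95998} + z{\left(94 \right)}} = \frac{1}{\frac{1}{95998} + \sqrt{63 + 94}} = \frac{1}{\frac{1}{95998} + \sqrt{157}}$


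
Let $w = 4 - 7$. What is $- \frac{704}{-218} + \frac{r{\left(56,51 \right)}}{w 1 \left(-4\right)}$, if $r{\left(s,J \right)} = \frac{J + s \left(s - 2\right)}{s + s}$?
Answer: $\frac{269421}{48832} \approx 5.5173$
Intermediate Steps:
$w = -3$
$r{\left(s,J \right)} = \frac{J + s \left(-2 + s\right)}{2 s}$
$- \frac{704}{-218} + \frac{r{\left(56,51 \right)}}{w 1 \left(-4\right)} = - \frac{704}{-218} + \frac{\frac{1}{2} \cdot \frac{1}{56} \left(51 + 56 \left(-2 + 56\right)\right)}{\left(-3\right) 1 \left(-4\right)} = \left(-704\right) \left(- \frac{1}{218}\right) + \frac{\frac{1}{2} \cdot \frac{1}{56} \left(51 + 56 \cdot 54\right)}{\left(-3\right) \left(-4\right)} = \frac{352}{109} + \frac{\frac{1}{2} \cdot \frac{1}{56} \left(51 + 3024\right)}{12} = \frac{352}{109} + \frac{1}{2} \cdot \frac{1}{56} \cdot 3075 \cdot \frac{1}{12} = \frac{352}{109} + \frac{3075}{112} \cdot \frac{1}{12} = \frac{352}{109} + \frac{1025}{448} = \frac{269421}{48832}$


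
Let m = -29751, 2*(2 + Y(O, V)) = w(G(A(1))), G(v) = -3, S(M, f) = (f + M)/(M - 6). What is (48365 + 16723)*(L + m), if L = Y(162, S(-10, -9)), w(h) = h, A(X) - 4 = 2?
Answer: -1936660896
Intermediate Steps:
S(M, f) = (M + f)/(-6 + M)
A(X) = 6 (A(X) = 4 + 2 = 6)
Y(O, V) = -7/2 (Y(O, V) = -2 + (½)*(-3) = -2 - 3/2 = -7/2)
L = -7/2 ≈ -3.5000
(48365 + 16723)*(L + m) = (48365 + 16723)*(-7/2 - 29751) = 65088*(-59509/2) = -1936660896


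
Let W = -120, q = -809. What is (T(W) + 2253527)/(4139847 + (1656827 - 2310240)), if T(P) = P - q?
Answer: 1127108/1743217 ≈ 0.64657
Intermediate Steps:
T(P) = 809 + P (T(P) = P - 1*(-809) = P + 809 = 809 + P)
(T(W) + 2253527)/(4139847 + (1656827 - 2310240)) = ((809 - 120) + 2253527)/(4139847 + (1656827 - 2310240)) = (689 + 2253527)/(4139847 - 653413) = 2254216/3486434 = 2254216*(1/3486434) = 1127108/1743217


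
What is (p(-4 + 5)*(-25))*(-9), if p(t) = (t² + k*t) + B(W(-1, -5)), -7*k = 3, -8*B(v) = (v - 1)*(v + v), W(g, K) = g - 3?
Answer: -6975/7 ≈ -996.43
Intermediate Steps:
W(g, K) = -3 + g
B(v) = -v*(-1 + v)/4 (B(v) = -(v - 1)*(v + v)/8 = -(-1 + v)*2*v/8 = -v*(-1 + v)/4)
k = -3/7 (k = -⅐*3 = -3/7 ≈ -0.42857)
p(t) = -5 + t² - 3*t/7 (p(t) = (t² - 3*t/7) + (-3 - 1)*(1 - (-3 - 1))/4 = (t² - 3*t/7) + (¼)*(-4)*(1 - 1*(-4)) = (t² - 3*t/7) + (¼)*(-4)*(1 + 4) = (t² - 3*t/7) + (¼)*(-4)*5 = (t² - 3*t/7) - 5 = -5 + t² - 3*t/7)
(p(-4 + 5)*(-25))*(-9) = ((-5 + (-4 + 5)² - 3*(-4 + 5)/7)*(-25))*(-9) = ((-5 + 1² - 3/7*1)*(-25))*(-9) = ((-5 + 1 - 3/7)*(-25))*(-9) = -31/7*(-25)*(-9) = (775/7)*(-9) = -6975/7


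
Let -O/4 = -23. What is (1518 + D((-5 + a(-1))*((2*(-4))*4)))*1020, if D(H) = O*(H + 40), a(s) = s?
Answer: 23319240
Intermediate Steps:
O = 92 (O = -4*(-23) = 92)
D(H) = 3680 + 92*H (D(H) = 92*(H + 40) = 92*(40 + H) = 3680 + 92*H)
(1518 + D((-5 + a(-1))*((2*(-4))*4)))*1020 = (1518 + (3680 + 92*((-5 - 1)*((2*(-4))*4))))*1020 = (1518 + (3680 + 92*(-(-48)*4)))*1020 = (1518 + (3680 + 92*(-6*(-32))))*1020 = (1518 + (3680 + 92*192))*1020 = (1518 + (3680 + 17664))*1020 = (1518 + 21344)*1020 = 22862*1020 = 23319240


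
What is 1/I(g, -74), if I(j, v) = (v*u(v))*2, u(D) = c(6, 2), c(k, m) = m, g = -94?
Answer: -1/296 ≈ -0.0033784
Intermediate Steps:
u(D) = 2
I(j, v) = 4*v (I(j, v) = (v*2)*2 = (2*v)*2 = 4*v)
1/I(g, -74) = 1/(4*(-74)) = 1/(-296) = -1/296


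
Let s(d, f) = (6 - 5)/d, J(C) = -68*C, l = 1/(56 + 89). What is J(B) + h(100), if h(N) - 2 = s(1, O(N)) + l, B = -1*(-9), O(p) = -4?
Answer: -88304/145 ≈ -608.99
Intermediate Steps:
l = 1/145 ≈ 0.0068966
B = 9
s(d, f) = 1/d
h(N) = 436/145 (h(N) = 2 + (1/1 + 1/145) = 2 + (1 + 1/145) = 2 + 146/145 = 436/145)
J(B) + h(100) = -68*9 + 436/145 = -612 + 436/145 = -88304/145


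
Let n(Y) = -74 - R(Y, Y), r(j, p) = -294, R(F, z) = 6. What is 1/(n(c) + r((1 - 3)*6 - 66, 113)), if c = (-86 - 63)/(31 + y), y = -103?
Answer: -1/374 ≈ -0.0026738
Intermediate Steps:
c = 149/72 (c = (-86 - 63)/(31 - 103) = -149/(-72) = -149*(-1/72) = 149/72 ≈ 2.0694)
n(Y) = -80 (n(Y) = -74 - 1*6 = -74 - 6 = -80)
1/(n(c) + r((1 - 3)*6 - 66, 113)) = 1/(-80 - 294) = 1/(-374) = -1/374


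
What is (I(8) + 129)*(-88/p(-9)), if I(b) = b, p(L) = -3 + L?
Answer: 3014/3 ≈ 1004.7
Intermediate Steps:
(I(8) + 129)*(-88/p(-9)) = (8 + 129)*(-88/(-3 - 9)) = 137*(-88/(-12)) = 137*(-88*(-1/12)) = 137*(22/3) = 3014/3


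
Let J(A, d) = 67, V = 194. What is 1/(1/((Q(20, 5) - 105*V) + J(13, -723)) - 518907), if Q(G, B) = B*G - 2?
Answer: -20205/10484515936 ≈ -1.9271e-6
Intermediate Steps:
Q(G, B) = -2 + B*G
1/(1/((Q(20, 5) - 105*V) + J(13, -723)) - 518907) = 1/(1/(((-2 + 5*20) - 105*194) + 67) - 518907) = 1/(1/(((-2 + 100) - 20370) + 67) - 518907) = 1/(1/((98 - 20370) + 67) - 518907) = 1/(1/(-20272 + 67) - 518907) = 1/(1/(-20205) - 518907) = 1/(-1/20205 - 518907) = 1/(-10484515936/20205) = -20205/10484515936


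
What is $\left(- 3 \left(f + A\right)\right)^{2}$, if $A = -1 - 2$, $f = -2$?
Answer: $225$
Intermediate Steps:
$A = -3$ ($A = -1 - 2 = -3$)
$\left(- 3 \left(f + A\right)\right)^{2} = \left(- 3 \left(-2 - 3\right)\right)^{2} = \left(\left(-3\right) \left(-5\right)\right)^{2} = 15^{2} = 225$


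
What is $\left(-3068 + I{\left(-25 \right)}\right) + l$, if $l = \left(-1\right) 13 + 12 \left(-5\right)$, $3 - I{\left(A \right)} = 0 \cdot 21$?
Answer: $-3138$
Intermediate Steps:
$I{\left(A \right)} = 3$ ($I{\left(A \right)} = 3 - 0 \cdot 21 = 3 - 0 = 3 + 0 = 3$)
$l = -73$ ($l = -13 - 60 = -73$)
$\left(-3068 + I{\left(-25 \right)}\right) + l = \left(-3068 + 3\right) - 73 = -3065 - 73 = -3138$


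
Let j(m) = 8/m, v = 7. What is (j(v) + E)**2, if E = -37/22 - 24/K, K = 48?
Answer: 6400/5929 ≈ 1.0794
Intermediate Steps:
E = -24/11 (E = -37/22 - 24/48 = -37*1/22 - 24*1/48 = -37/22 - 1/2 = -24/11 ≈ -2.1818)
(j(v) + E)**2 = (8/7 - 24/11)**2 = (-80/77)**2 = 6400/5929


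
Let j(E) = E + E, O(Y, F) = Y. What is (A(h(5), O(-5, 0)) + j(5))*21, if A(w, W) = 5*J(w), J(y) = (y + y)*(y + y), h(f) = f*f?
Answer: 262710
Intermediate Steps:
h(f) = f**2
J(y) = 4*y**2 (J(y) = (2*y)*(2*y) = 4*y**2)
A(w, W) = 20*w**2 (A(w, W) = 5*(4*w**2) = 20*w**2)
j(E) = 2*E
(A(h(5), O(-5, 0)) + j(5))*21 = (20*(5**2)**2 + 2*5)*21 = (20*25**2 + 10)*21 = (20*625 + 10)*21 = (12500 + 10)*21 = 12510*21 = 262710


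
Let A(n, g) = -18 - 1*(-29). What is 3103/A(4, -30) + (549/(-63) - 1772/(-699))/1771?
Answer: 2444429384/8665503 ≈ 282.09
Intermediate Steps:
A(n, g) = 11 (A(n, g) = -18 + 29 = 11)
3103/A(4, -30) + (549/(-63) - 1772/(-699))/1771 = 3103/11 + (549/(-63) - 1772/(-699))/1771 = 3103*(1/11) + (549*(-1/63) - 1772*(-1/699))*(1/1771) = 3103/11 + (-61/7 + 1772/699)*(1/1771) = 3103/11 - 30235/4893*1/1771 = 3103/11 - 30235/8665503 = 2444429384/8665503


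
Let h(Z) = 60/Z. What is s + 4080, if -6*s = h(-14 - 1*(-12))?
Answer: 4085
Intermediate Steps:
s = 5 (s = -10/(-14 - 1*(-12)) = -10/(-14 + 12) = -10/(-2) = -10*(-1)/2 = -⅙*(-30) = 5)
s + 4080 = 5 + 4080 = 4085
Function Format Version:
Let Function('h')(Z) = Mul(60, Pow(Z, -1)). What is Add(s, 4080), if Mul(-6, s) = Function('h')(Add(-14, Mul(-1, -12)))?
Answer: 4085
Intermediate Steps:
s = 5 (s = Mul(Rational(-1, 6), Mul(60, Pow(Add(-14, Mul(-1, -12)), -1))) = Mul(Rational(-1, 6), Mul(60, Pow(Add(-14, 12), -1))) = Mul(Rational(-1, 6), Mul(60, Pow(-2, -1))) = Mul(Rational(-1, 6), Mul(60, Rational(-1, 2))) = Mul(Rational(-1, 6), -30) = 5)
Add(s, 4080) = Add(5, 4080) = 4085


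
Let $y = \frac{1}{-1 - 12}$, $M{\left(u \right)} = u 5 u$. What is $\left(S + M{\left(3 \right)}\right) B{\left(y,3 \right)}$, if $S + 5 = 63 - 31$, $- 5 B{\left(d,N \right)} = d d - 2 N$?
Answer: $\frac{72936}{845} \approx 86.315$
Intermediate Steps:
$M{\left(u \right)} = 5 u^{2}$ ($M{\left(u \right)} = 5 u u = 5 u^{2}$)
$y = - \frac{1}{13}$ ($y = \frac{1}{-13} = - \frac{1}{13} \approx -0.076923$)
$B{\left(d,N \right)} = - \frac{d^{2}}{5} + \frac{2 N}{5}$ ($B{\left(d,N \right)} = - \frac{d d - 2 N}{5} = - \frac{d^{2} - 2 N}{5} = - \frac{d^{2}}{5} + \frac{2 N}{5}$)
$S = 27$ ($S = -5 + \left(63 - 31\right) = -5 + 32 = 27$)
$\left(S + M{\left(3 \right)}\right) B{\left(y,3 \right)} = \left(27 + 5 \cdot 3^{2}\right) \left(- \frac{\left(- \frac{1}{13}\right)^{2}}{5} + \frac{2}{5} \cdot 3\right) = \left(27 + 5 \cdot 9\right) \left(\left(- \frac{1}{5}\right) \frac{1}{169} + \frac{6}{5}\right) = \left(27 + 45\right) \left(- \frac{1}{845} + \frac{6}{5}\right) = 72 \cdot \frac{1013}{845} = \frac{72936}{845}$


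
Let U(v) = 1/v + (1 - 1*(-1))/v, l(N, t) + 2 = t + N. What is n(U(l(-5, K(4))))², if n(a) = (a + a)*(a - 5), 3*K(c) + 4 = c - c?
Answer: 5817744/390625 ≈ 14.893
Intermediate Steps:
K(c) = -4/3 (K(c) = -4/3 + (c - c)/3 = -4/3 + (⅓)*0 = -4/3 + 0 = -4/3)
l(N, t) = -2 + N + t (l(N, t) = -2 + (t + N) = -2 + (N + t) = -2 + N + t)
U(v) = 3/v (U(v) = 1/v + (1 + 1)/v = 1/v + 2/v = 3/v)
n(a) = 2*a*(-5 + a) (n(a) = (2*a)*(-5 + a) = 2*a*(-5 + a))
n(U(l(-5, K(4))))² = (2*(3/(-2 - 5 - 4/3))*(-5 + 3/(-2 - 5 - 4/3)))² = (2*(3/(-25/3))*(-5 + 3/(-25/3)))² = (2*(3*(-3/25))*(-5 + 3*(-3/25)))² = (2*(-9/25)*(-5 - 9/25))² = (2*(-9/25)*(-134/25))² = (2412/625)² = 5817744/390625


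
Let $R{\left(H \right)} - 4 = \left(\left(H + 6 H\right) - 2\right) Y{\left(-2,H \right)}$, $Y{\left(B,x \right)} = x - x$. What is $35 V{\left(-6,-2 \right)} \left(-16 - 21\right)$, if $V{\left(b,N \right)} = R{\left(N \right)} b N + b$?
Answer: $-54390$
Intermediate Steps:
$Y{\left(B,x \right)} = 0$
$R{\left(H \right)} = 4$ ($R{\left(H \right)} = 4 + \left(\left(H + 6 H\right) - 2\right) 0 = 4 + \left(7 H - 2\right) 0 = 4 + \left(-2 + 7 H\right) 0 = 4 + 0 = 4$)
$V{\left(b,N \right)} = b + 4 N b$ ($V{\left(b,N \right)} = 4 b N + b = 4 N b + b = b + 4 N b$)
$35 V{\left(-6,-2 \right)} \left(-16 - 21\right) = 35 \left(- 6 \left(1 + 4 \left(-2\right)\right)\right) \left(-16 - 21\right) = 35 \left(- 6 \left(1 - 8\right)\right) \left(-37\right) = 35 \left(\left(-6\right) \left(-7\right)\right) \left(-37\right) = 35 \cdot 42 \left(-37\right) = 1470 \left(-37\right) = -54390$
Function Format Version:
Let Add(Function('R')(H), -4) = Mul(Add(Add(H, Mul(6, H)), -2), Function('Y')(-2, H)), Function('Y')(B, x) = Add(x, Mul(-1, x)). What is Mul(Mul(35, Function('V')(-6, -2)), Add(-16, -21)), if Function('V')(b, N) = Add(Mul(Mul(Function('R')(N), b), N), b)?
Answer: -54390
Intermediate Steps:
Function('Y')(B, x) = 0
Function('R')(H) = 4 (Function('R')(H) = Add(4, Mul(Add(Add(H, Mul(6, H)), -2), 0)) = Add(4, Mul(Add(Mul(7, H), -2), 0)) = Add(4, Mul(Add(-2, Mul(7, H)), 0)) = Add(4, 0) = 4)
Function('V')(b, N) = Add(b, Mul(4, N, b)) (Function('V')(b, N) = Add(Mul(Mul(4, b), N), b) = Add(Mul(4, N, b), b) = Add(b, Mul(4, N, b)))
Mul(Mul(35, Function('V')(-6, -2)), Add(-16, -21)) = Mul(Mul(35, Mul(-6, Add(1, Mul(4, -2)))), Add(-16, -21)) = Mul(Mul(35, Mul(-6, Add(1, -8))), -37) = Mul(Mul(35, Mul(-6, -7)), -37) = Mul(Mul(35, 42), -37) = Mul(1470, -37) = -54390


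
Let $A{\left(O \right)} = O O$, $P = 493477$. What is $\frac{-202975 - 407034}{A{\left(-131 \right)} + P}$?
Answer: $- \frac{610009}{510638} \approx -1.1946$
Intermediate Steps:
$A{\left(O \right)} = O^{2}$
$\frac{-202975 - 407034}{A{\left(-131 \right)} + P} = \frac{-202975 - 407034}{\left(-131\right)^{2} + 493477} = - \frac{610009}{17161 + 493477} = - \frac{610009}{510638}$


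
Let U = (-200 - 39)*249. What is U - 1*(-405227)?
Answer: 345716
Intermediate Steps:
U = -59511 (U = -239*249 = -59511)
U - 1*(-405227) = -59511 - 1*(-405227) = -59511 + 405227 = 345716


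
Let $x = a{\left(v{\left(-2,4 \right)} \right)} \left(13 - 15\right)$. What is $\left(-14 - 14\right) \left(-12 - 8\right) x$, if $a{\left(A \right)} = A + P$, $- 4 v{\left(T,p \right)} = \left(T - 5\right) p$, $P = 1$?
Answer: $-8960$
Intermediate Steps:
$v{\left(T,p \right)} = - \frac{p \left(-5 + T\right)}{4}$ ($v{\left(T,p \right)} = - \frac{\left(T - 5\right) p}{4} = - \frac{\left(-5 + T\right) p}{4} = - \frac{p \left(-5 + T\right)}{4}$)
$a{\left(A \right)} = 1 + A$ ($a{\left(A \right)} = A + 1 = 1 + A$)
$x = -16$ ($x = \left(1 + \frac{1}{4} \cdot 4 \left(5 - -2\right)\right) \left(13 - 15\right) = \left(1 + \frac{1}{4} \cdot 4 \left(5 + 2\right)\right) \left(-2\right) = \left(1 + \frac{1}{4} \cdot 4 \cdot 7\right) \left(-2\right) = \left(1 + 7\right) \left(-2\right) = 8 \left(-2\right) = -16$)
$\left(-14 - 14\right) \left(-12 - 8\right) x = \left(-14 - 14\right) \left(-12 - 8\right) \left(-16\right) = \left(-28\right) \left(-20\right) \left(-16\right) = 560 \left(-16\right) = -8960$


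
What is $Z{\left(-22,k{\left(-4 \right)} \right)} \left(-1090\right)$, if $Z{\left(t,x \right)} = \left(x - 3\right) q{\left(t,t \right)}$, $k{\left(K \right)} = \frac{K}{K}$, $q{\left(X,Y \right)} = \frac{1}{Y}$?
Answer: $- \frac{1090}{11} \approx -99.091$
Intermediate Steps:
$k{\left(K \right)} = 1$
$Z{\left(t,x \right)} = \frac{-3 + x}{t}$ ($Z{\left(t,x \right)} = \frac{x - 3}{t} = \frac{-3 + x}{t}$)
$Z{\left(-22,k{\left(-4 \right)} \right)} \left(-1090\right) = \frac{-3 + 1}{-22} \left(-1090\right) = \left(- \frac{1}{22}\right) \left(-2\right) \left(-1090\right) = \frac{1}{11} \left(-1090\right) = - \frac{1090}{11}$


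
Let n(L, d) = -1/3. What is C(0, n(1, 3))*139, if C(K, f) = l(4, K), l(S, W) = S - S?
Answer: 0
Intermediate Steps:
l(S, W) = 0
n(L, d) = -1/3 (n(L, d) = -1*1/3 = -1/3)
C(K, f) = 0
C(0, n(1, 3))*139 = 0*139 = 0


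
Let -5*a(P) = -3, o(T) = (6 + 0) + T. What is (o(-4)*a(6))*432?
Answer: 2592/5 ≈ 518.40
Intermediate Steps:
o(T) = 6 + T
a(P) = ⅗ (a(P) = -⅕*(-3) = ⅗)
(o(-4)*a(6))*432 = ((6 - 4)*(⅗))*432 = (2*(⅗))*432 = (6/5)*432 = 2592/5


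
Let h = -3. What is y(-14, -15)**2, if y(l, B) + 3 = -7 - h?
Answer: 49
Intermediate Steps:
y(l, B) = -7 (y(l, B) = -3 + (-7 - 1*(-3)) = -3 + (-7 + 3) = -3 - 4 = -7)
y(-14, -15)**2 = (-7)**2 = 49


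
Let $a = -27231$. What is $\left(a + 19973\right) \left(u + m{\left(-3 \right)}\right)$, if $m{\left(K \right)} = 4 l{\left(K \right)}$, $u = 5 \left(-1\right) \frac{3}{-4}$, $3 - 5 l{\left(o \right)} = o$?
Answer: $- \frac{620559}{10} \approx -62056.0$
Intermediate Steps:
$l{\left(o \right)} = \frac{3}{5} - \frac{o}{5}$
$u = \frac{15}{4}$ ($u = - 5 \cdot 3 \left(- \frac{1}{4}\right) = \left(-5\right) \left(- \frac{3}{4}\right) = \frac{15}{4} \approx 3.75$)
$m{\left(K \right)} = \frac{12}{5} - \frac{4 K}{5}$ ($m{\left(K \right)} = 4 \left(\frac{3}{5} - \frac{K}{5}\right) = \frac{12}{5} - \frac{4 K}{5}$)
$\left(a + 19973\right) \left(u + m{\left(-3 \right)}\right) = \left(-27231 + 19973\right) \left(\frac{15}{4} + \left(\frac{12}{5} - - \frac{12}{5}\right)\right) = - 7258 \left(\frac{15}{4} + \left(\frac{12}{5} + \frac{12}{5}\right)\right) = - 7258 \left(\frac{15}{4} + \frac{24}{5}\right) = \left(-7258\right) \frac{171}{20} = - \frac{620559}{10}$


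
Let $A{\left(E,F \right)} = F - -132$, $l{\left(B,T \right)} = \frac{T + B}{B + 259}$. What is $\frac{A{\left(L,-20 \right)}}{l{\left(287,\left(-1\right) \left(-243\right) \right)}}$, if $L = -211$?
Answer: $\frac{30576}{265} \approx 115.38$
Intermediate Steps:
$l{\left(B,T \right)} = \frac{B + T}{259 + B}$
$A{\left(E,F \right)} = 132 + F$ ($A{\left(E,F \right)} = F + 132 = 132 + F$)
$\frac{A{\left(L,-20 \right)}}{l{\left(287,\left(-1\right) \left(-243\right) \right)}} = \frac{132 - 20}{\frac{1}{259 + 287} \left(287 - -243\right)} = \frac{112}{\frac{1}{546} \left(287 + 243\right)} = \frac{112}{\frac{1}{546} \cdot 530} = \frac{112}{\frac{265}{273}} = 112 \cdot \frac{273}{265} = \frac{30576}{265}$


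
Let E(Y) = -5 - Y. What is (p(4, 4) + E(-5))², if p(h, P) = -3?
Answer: 9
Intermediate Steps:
(p(4, 4) + E(-5))² = (-3 + (-5 - 1*(-5)))² = (-3 + (-5 + 5))² = (-3 + 0)² = (-3)² = 9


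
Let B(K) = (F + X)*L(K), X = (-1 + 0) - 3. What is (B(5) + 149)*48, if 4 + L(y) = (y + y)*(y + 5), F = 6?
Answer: 16368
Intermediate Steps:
L(y) = -4 + 2*y*(5 + y) (L(y) = -4 + (y + y)*(y + 5) = -4 + (2*y)*(5 + y) = -4 + 2*y*(5 + y))
X = -4 (X = -1 - 3 = -4)
B(K) = -8 + 4*K² + 20*K (B(K) = (6 - 4)*(-4 + 2*K² + 10*K) = 2*(-4 + 2*K² + 10*K) = -8 + 4*K² + 20*K)
(B(5) + 149)*48 = ((-8 + 4*5² + 20*5) + 149)*48 = ((-8 + 4*25 + 100) + 149)*48 = ((-8 + 100 + 100) + 149)*48 = (192 + 149)*48 = 341*48 = 16368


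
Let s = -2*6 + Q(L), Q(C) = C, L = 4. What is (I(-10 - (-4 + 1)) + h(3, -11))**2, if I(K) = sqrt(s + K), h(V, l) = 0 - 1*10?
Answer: (10 - I*sqrt(15))**2 ≈ 85.0 - 77.46*I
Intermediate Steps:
h(V, l) = -10 (h(V, l) = 0 - 10 = -10)
s = -8 (s = -2*6 + 4 = -12 + 4 = -8)
I(K) = sqrt(-8 + K)
(I(-10 - (-4 + 1)) + h(3, -11))**2 = (sqrt(-8 + (-10 - (-4 + 1))) - 10)**2 = (sqrt(-8 + (-10 - 1*(-3))) - 10)**2 = (sqrt(-8 + (-10 + 3)) - 10)**2 = (sqrt(-8 - 7) - 10)**2 = (sqrt(-15) - 10)**2 = (I*sqrt(15) - 10)**2 = (-10 + I*sqrt(15))**2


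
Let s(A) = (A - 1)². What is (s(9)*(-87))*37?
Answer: -206016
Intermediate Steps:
s(A) = (-1 + A)²
(s(9)*(-87))*37 = ((-1 + 9)²*(-87))*37 = (8²*(-87))*37 = (64*(-87))*37 = -5568*37 = -206016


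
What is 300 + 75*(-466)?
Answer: -34650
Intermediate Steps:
300 + 75*(-466) = 300 - 34950 = -34650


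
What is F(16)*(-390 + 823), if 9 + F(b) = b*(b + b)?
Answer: 217799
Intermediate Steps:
F(b) = -9 + 2*b² (F(b) = -9 + b*(b + b) = -9 + b*(2*b) = -9 + 2*b²)
F(16)*(-390 + 823) = (-9 + 2*16²)*(-390 + 823) = (-9 + 2*256)*433 = (-9 + 512)*433 = 503*433 = 217799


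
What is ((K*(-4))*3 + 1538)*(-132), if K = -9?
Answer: -217272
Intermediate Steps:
((K*(-4))*3 + 1538)*(-132) = (-9*(-4)*3 + 1538)*(-132) = (36*3 + 1538)*(-132) = (108 + 1538)*(-132) = 1646*(-132) = -217272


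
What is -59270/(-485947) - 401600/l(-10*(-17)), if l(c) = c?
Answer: -19514623930/8261099 ≈ -2362.2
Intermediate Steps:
-59270/(-485947) - 401600/l(-10*(-17)) = -59270/(-485947) - 401600/((-10*(-17))) = -59270*(-1/485947) - 401600/170 = 59270/485947 - 401600*1/170 = 59270/485947 - 40160/17 = -19514623930/8261099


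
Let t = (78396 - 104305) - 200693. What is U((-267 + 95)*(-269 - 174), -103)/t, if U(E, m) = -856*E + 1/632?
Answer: 13740475477/47737488 ≈ 287.83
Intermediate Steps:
U(E, m) = 1/632 - 856*E (U(E, m) = -856*E + 1/632 = 1/632 - 856*E)
t = -226602 (t = -25909 - 200693 = -226602)
U((-267 + 95)*(-269 - 174), -103)/t = (1/632 - 856*(-267 + 95)*(-269 - 174))/(-226602) = (1/632 - (-147232)*(-443))*(-1/226602) = (1/632 - 856*76196)*(-1/226602) = (1/632 - 65223776)*(-1/226602) = -41221426431/632*(-1/226602) = 13740475477/47737488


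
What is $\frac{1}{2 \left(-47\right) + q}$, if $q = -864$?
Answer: $- \frac{1}{958} \approx -0.0010438$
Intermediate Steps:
$\frac{1}{2 \left(-47\right) + q} = \frac{1}{2 \left(-47\right) - 864} = \frac{1}{-94 - 864} = \frac{1}{-958} = - \frac{1}{958}$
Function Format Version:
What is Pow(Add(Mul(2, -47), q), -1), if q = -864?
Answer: Rational(-1, 958) ≈ -0.0010438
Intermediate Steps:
Pow(Add(Mul(2, -47), q), -1) = Pow(Add(Mul(2, -47), -864), -1) = Pow(Add(-94, -864), -1) = Pow(-958, -1) = Rational(-1, 958)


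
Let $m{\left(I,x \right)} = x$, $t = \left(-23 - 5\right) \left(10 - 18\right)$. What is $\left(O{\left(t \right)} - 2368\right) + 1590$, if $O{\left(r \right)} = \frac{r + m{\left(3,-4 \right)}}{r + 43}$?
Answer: $- \frac{207506}{267} \approx -777.18$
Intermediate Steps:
$t = 224$ ($t = \left(-28\right) \left(-8\right) = 224$)
$O{\left(r \right)} = \frac{-4 + r}{43 + r}$ ($O{\left(r \right)} = \frac{r - 4}{r + 43} = \frac{-4 + r}{43 + r}$)
$\left(O{\left(t \right)} - 2368\right) + 1590 = \left(\frac{-4 + 224}{43 + 224} - 2368\right) + 1590 = \left(\frac{1}{267} \cdot 220 - 2368\right) + 1590 = \left(\frac{220}{267} - 2368\right) + 1590 = - \frac{632036}{267} + 1590 = - \frac{207506}{267}$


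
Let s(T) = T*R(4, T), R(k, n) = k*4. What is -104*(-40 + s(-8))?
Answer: 17472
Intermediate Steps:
R(k, n) = 4*k
s(T) = 16*T (s(T) = T*(4*4) = T*16 = 16*T)
-104*(-40 + s(-8)) = -104*(-40 + 16*(-8)) = -104*(-40 - 128) = -104*(-168) = 17472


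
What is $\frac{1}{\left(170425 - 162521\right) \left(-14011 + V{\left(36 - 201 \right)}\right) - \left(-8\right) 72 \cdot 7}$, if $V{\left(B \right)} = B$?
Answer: $- \frac{1}{112043072} \approx -8.9251 \cdot 10^{-9}$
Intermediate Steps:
$\frac{1}{\left(170425 - 162521\right) \left(-14011 + V{\left(36 - 201 \right)}\right) - \left(-8\right) 72 \cdot 7} = \frac{1}{\left(170425 - 162521\right) \left(-14011 + \left(36 - 201\right)\right) - \left(-8\right) 72 \cdot 7} = \frac{1}{7904 \left(-14011 - 165\right) - \left(-576\right) 7} = \frac{1}{7904 \left(-14176\right) - -4032} = \frac{1}{-112047104 + 4032} = \frac{1}{-112043072} = - \frac{1}{112043072}$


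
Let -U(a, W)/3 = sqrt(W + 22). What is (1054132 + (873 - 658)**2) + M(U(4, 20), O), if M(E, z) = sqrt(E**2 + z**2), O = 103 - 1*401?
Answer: 1100357 + sqrt(89182) ≈ 1.1007e+6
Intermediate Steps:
U(a, W) = -3*sqrt(22 + W) (U(a, W) = -3*sqrt(W + 22) = -3*sqrt(22 + W))
O = -298 (O = 103 - 401 = -298)
(1054132 + (873 - 658)**2) + M(U(4, 20), O) = (1054132 + (873 - 658)**2) + sqrt((-3*sqrt(22 + 20))**2 + (-298)**2) = (1054132 + 215**2) + sqrt((-3*sqrt(42))**2 + 88804) = (1054132 + 46225) + sqrt(378 + 88804) = 1100357 + sqrt(89182)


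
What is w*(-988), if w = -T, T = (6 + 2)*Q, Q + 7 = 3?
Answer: -31616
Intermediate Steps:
Q = -4 (Q = -7 + 3 = -4)
T = -32 (T = (6 + 2)*(-4) = 8*(-4) = -32)
w = 32 (w = -1*(-32) = 32)
w*(-988) = 32*(-988) = -31616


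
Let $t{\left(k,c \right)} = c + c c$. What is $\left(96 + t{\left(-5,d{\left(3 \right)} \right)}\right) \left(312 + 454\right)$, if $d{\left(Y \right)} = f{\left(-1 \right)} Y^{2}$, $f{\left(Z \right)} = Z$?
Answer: $128688$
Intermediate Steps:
$d{\left(Y \right)} = - Y^{2}$
$t{\left(k,c \right)} = c + c^{2}$
$\left(96 + t{\left(-5,d{\left(3 \right)} \right)}\right) \left(312 + 454\right) = \left(96 + - 3^{2} \left(1 - 3^{2}\right)\right) \left(312 + 454\right) = \left(96 + \left(-1\right) 9 \left(1 - 9\right)\right) 766 = \left(96 - 9 \left(1 - 9\right)\right) 766 = \left(96 - -72\right) 766 = \left(96 + 72\right) 766 = 168 \cdot 766 = 128688$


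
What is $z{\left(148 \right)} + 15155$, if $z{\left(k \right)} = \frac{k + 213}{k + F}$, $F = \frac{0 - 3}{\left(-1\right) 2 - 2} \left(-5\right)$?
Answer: $\frac{8745879}{577} \approx 15158.0$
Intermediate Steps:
$F = - \frac{15}{4}$ ($F = \frac{1}{-2 - 2} \left(-3\right) \left(-5\right) = \frac{1}{-4} \left(-3\right) \left(-5\right) = \left(- \frac{1}{4}\right) \left(-3\right) \left(-5\right) = \frac{3}{4} \left(-5\right) = - \frac{15}{4} \approx -3.75$)
$z{\left(k \right)} = \frac{213 + k}{- \frac{15}{4} + k}$ ($z{\left(k \right)} = \frac{k + 213}{k - \frac{15}{4}} = \frac{213 + k}{- \frac{15}{4} + k}$)
$z{\left(148 \right)} + 15155 = \frac{4 \left(213 + 148\right)}{-15 + 4 \cdot 148} + 15155 = 4 \frac{1}{-15 + 592} \cdot 361 + 15155 = 4 \cdot \frac{1}{577} \cdot 361 + 15155 = \frac{1444}{577} + 15155 = \frac{8745879}{577}$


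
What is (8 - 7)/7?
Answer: 1/7 ≈ 0.14286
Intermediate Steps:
(8 - 7)/7 = (1/7)*1 = 1/7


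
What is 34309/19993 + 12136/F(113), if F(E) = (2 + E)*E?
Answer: 688480503/259809035 ≈ 2.6499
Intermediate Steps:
F(E) = E*(2 + E)
34309/19993 + 12136/F(113) = 34309/19993 + 12136/((113*(2 + 113))) = 34309*(1/19993) + 12136/((113*115)) = 34309/19993 + 12136/12995 = 688480503/259809035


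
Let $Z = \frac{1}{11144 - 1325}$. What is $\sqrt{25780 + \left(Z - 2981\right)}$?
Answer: $\frac{\sqrt{244234949762}}{3273} \approx 150.99$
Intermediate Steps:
$Z = \frac{1}{9819} \approx 0.00010184$
$\sqrt{25780 + \left(Z - 2981\right)} = \sqrt{25780 + \left(\frac{1}{9819} - 2981\right)} = \sqrt{25780 - \frac{29270438}{9819}} = \sqrt{\frac{223863382}{9819}} = \frac{\sqrt{244234949762}}{3273}$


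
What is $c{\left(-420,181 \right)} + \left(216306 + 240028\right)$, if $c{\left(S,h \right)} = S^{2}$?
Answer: $632734$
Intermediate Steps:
$c{\left(-420,181 \right)} + \left(216306 + 240028\right) = \left(-420\right)^{2} + \left(216306 + 240028\right) = 176400 + 456334 = 632734$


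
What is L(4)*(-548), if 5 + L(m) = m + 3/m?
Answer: 137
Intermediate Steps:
L(m) = -5 + m + 3/m (L(m) = -5 + (m + 3/m) = -5 + m + 3/m)
L(4)*(-548) = (-5 + 4 + 3/4)*(-548) = (-5 + 4 + 3*(¼))*(-548) = (-5 + 4 + ¾)*(-548) = -¼*(-548) = 137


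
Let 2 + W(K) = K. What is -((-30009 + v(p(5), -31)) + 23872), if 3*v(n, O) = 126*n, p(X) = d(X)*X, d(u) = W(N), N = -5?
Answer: 7607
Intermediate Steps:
W(K) = -2 + K
d(u) = -7 (d(u) = -2 - 5 = -7)
p(X) = -7*X
v(n, O) = 42*n (v(n, O) = (126*n)/3 = 42*n)
-((-30009 + v(p(5), -31)) + 23872) = -((-30009 + 42*(-7*5)) + 23872) = -((-30009 + 42*(-35)) + 23872) = -((-30009 - 1470) + 23872) = -(-31479 + 23872) = -1*(-7607) = 7607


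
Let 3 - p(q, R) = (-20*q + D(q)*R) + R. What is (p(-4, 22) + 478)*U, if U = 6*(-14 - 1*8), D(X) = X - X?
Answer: -50028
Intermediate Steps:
D(X) = 0
U = -132 (U = 6*(-14 - 8) = 6*(-22) = -132)
p(q, R) = 3 - R + 20*q (p(q, R) = 3 - ((-20*q + 0*R) + R) = 3 - ((-20*q + 0) + R) = 3 - (-20*q + R) = 3 - (R - 20*q) = 3 + (-R + 20*q) = 3 - R + 20*q)
(p(-4, 22) + 478)*U = ((3 - 1*22 + 20*(-4)) + 478)*(-132) = ((3 - 22 - 80) + 478)*(-132) = (-99 + 478)*(-132) = 379*(-132) = -50028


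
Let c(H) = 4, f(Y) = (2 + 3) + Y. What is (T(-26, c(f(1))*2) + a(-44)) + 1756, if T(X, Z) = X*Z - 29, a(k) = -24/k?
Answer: 16715/11 ≈ 1519.5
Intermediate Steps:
f(Y) = 5 + Y
T(X, Z) = -29 + X*Z
(T(-26, c(f(1))*2) + a(-44)) + 1756 = ((-29 - 104*2) - 24/(-44)) + 1756 = ((-29 - 26*8) - 24*(-1/44)) + 1756 = ((-29 - 208) + 6/11) + 1756 = (-237 + 6/11) + 1756 = -2601/11 + 1756 = 16715/11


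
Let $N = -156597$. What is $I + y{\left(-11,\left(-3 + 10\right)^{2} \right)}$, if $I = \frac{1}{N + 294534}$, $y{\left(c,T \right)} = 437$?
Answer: $\frac{60278470}{137937} \approx 437.0$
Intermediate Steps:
$I = \frac{1}{137937}$ ($I = \frac{1}{-156597 + 294534} = \frac{1}{137937} \approx 7.2497 \cdot 10^{-6}$)
$I + y{\left(-11,\left(-3 + 10\right)^{2} \right)} = \frac{1}{137937} + 437 = \frac{60278470}{137937}$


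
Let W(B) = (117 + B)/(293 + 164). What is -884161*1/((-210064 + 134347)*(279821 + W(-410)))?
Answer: 404061577/9682531257168 ≈ 4.1731e-5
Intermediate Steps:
W(B) = 117/457 + B/457 (W(B) = (117 + B)/457 = (117 + B)*(1/457) = 117/457 + B/457)
-884161*1/((-210064 + 134347)*(279821 + W(-410))) = -884161*1/((-210064 + 134347)*(279821 + (117/457 + (1/457)*(-410)))) = -884161*(-1/(75717*(279821 + (117/457 - 410/457)))) = -884161*(-1/(75717*(279821 - 293/457))) = -884161/((-75717*127877904/457)) = -884161/(-9682531257168/457) = -884161*(-457/9682531257168) = 404061577/9682531257168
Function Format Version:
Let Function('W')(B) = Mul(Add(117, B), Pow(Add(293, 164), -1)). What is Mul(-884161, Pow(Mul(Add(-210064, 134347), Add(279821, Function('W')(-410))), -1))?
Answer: Rational(404061577, 9682531257168) ≈ 4.1731e-5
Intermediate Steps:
Function('W')(B) = Add(Rational(117, 457), Mul(Rational(1, 457), B)) (Function('W')(B) = Mul(Add(117, B), Pow(457, -1)) = Mul(Add(117, B), Rational(1, 457)) = Add(Rational(117, 457), Mul(Rational(1, 457), B)))
Mul(-884161, Pow(Mul(Add(-210064, 134347), Add(279821, Function('W')(-410))), -1)) = Mul(-884161, Pow(Mul(Add(-210064, 134347), Add(279821, Add(Rational(117, 457), Mul(Rational(1, 457), -410)))), -1)) = Mul(-884161, Pow(Mul(-75717, Add(279821, Add(Rational(117, 457), Rational(-410, 457)))), -1)) = Mul(-884161, Pow(Mul(-75717, Add(279821, Rational(-293, 457))), -1)) = Mul(-884161, Pow(Mul(-75717, Rational(127877904, 457)), -1)) = Mul(-884161, Pow(Rational(-9682531257168, 457), -1)) = Mul(-884161, Rational(-457, 9682531257168)) = Rational(404061577, 9682531257168)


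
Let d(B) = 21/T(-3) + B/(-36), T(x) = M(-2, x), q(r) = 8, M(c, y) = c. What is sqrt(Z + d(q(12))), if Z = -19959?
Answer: I*sqrt(718910)/6 ≈ 141.31*I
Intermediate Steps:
T(x) = -2
d(B) = -21/2 - B/36 (d(B) = 21/(-2) + B/(-36) = 21*(-1/2) + B*(-1/36) = -21/2 - B/36)
sqrt(Z + d(q(12))) = sqrt(-19959 + (-21/2 - 1/36*8)) = sqrt(-19959 + (-21/2 - 2/9)) = sqrt(-19959 - 193/18) = sqrt(-359455/18) = I*sqrt(718910)/6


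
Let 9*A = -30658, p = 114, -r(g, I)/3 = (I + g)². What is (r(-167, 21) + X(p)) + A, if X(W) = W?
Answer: -605164/9 ≈ -67241.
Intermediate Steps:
r(g, I) = -3*(I + g)²
A = -30658/9 (A = (⅑)*(-30658) = -30658/9 ≈ -3406.4)
(r(-167, 21) + X(p)) + A = (-3*(21 - 167)² + 114) - 30658/9 = (-3*(-146)² + 114) - 30658/9 = (-3*21316 + 114) - 30658/9 = (-63948 + 114) - 30658/9 = -63834 - 30658/9 = -605164/9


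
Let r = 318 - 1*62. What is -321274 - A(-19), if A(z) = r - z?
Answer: -321549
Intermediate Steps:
r = 256 (r = 318 - 62 = 256)
A(z) = 256 - z
-321274 - A(-19) = -321274 - (256 - 1*(-19)) = -321274 - (256 + 19) = -321274 - 1*275 = -321274 - 275 = -321549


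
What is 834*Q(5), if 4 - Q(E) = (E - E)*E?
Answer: 3336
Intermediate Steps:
Q(E) = 4 (Q(E) = 4 - (E - E)*E = 4 - 0*E = 4 - 1*0 = 4 + 0 = 4)
834*Q(5) = 834*4 = 3336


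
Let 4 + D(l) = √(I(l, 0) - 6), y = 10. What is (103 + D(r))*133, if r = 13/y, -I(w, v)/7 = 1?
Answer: 13167 + 133*I*√13 ≈ 13167.0 + 479.54*I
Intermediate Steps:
I(w, v) = -7 (I(w, v) = -7*1 = -7)
r = 13/10 ≈ 1.3000
D(l) = -4 + I*√13 (D(l) = -4 + √(-7 - 6) = -4 + √(-13) = -4 + I*√13)
(103 + D(r))*133 = (103 + (-4 + I*√13))*133 = (99 + I*√13)*133 = 13167 + 133*I*√13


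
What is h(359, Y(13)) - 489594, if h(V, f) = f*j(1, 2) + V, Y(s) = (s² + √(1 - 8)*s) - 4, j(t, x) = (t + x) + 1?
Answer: -488575 + 52*I*√7 ≈ -4.8858e+5 + 137.58*I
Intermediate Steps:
j(t, x) = 1 + t + x
Y(s) = -4 + s² + I*s*√7 (Y(s) = (s² + √(-7)*s) - 4 = (s² + (I*√7)*s) - 4 = (s² + I*s*√7) - 4 = -4 + s² + I*s*√7)
h(V, f) = V + 4*f (h(V, f) = f*(1 + 1 + 2) + V = f*4 + V = 4*f + V = V + 4*f)
h(359, Y(13)) - 489594 = (359 + 4*(-4 + 13² + I*13*√7)) - 489594 = (359 + 4*(-4 + 169 + 13*I*√7)) - 489594 = (359 + 4*(165 + 13*I*√7)) - 489594 = (359 + (660 + 52*I*√7)) - 489594 = (1019 + 52*I*√7) - 489594 = -488575 + 52*I*√7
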